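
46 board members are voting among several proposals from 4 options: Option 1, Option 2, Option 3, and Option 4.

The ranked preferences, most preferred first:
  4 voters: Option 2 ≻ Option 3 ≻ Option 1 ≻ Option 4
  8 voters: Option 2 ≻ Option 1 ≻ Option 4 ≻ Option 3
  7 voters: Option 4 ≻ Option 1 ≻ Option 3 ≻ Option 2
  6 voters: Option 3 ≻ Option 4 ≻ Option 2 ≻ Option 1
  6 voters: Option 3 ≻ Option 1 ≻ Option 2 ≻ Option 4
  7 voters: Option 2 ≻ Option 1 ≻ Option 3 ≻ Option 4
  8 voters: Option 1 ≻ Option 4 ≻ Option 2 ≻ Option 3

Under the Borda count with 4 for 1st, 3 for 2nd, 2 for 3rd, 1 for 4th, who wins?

Option 1: 4×2 + 8×3 + 7×3 + 6×1 + 6×3 + 7×3 + 8×4 = 130
Option 2: 4×4 + 8×4 + 7×1 + 6×2 + 6×2 + 7×4 + 8×2 = 123
Option 3: 4×3 + 8×1 + 7×2 + 6×4 + 6×4 + 7×2 + 8×1 = 104
Option 4: 4×1 + 8×2 + 7×4 + 6×3 + 6×1 + 7×1 + 8×3 = 103

Option 1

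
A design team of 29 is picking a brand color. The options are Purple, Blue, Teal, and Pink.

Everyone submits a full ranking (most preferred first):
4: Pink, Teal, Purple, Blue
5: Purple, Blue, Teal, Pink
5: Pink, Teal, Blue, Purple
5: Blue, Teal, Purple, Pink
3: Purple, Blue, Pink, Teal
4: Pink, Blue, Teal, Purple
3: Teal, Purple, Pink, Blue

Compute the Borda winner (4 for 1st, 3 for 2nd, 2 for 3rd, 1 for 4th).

Purple: 4×2 + 5×4 + 5×1 + 5×2 + 3×4 + 4×1 + 3×3 = 68
Blue: 4×1 + 5×3 + 5×2 + 5×4 + 3×3 + 4×3 + 3×1 = 73
Teal: 4×3 + 5×2 + 5×3 + 5×3 + 3×1 + 4×2 + 3×4 = 75
Pink: 4×4 + 5×1 + 5×4 + 5×1 + 3×2 + 4×4 + 3×2 = 74

Teal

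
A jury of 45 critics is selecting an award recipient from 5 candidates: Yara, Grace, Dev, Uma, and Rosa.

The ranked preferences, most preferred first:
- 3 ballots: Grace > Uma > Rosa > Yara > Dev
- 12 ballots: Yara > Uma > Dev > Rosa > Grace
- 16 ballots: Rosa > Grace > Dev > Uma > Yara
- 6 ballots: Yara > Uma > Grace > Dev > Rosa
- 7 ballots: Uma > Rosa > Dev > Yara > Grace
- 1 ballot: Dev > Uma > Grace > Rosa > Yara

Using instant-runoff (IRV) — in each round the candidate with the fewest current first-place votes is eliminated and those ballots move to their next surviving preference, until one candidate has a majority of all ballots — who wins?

Rosa

Round 1: Yara 18, Grace 3, Dev 1, Uma 7, Rosa 16. Dev eliminated.
Round 2: Yara 18, Grace 3, Uma 8, Rosa 16. Grace eliminated.
Round 3: Yara 18, Uma 11, Rosa 16. Uma eliminated.
Round 4: Yara 18, Rosa 27. Rosa has a majority (≥23).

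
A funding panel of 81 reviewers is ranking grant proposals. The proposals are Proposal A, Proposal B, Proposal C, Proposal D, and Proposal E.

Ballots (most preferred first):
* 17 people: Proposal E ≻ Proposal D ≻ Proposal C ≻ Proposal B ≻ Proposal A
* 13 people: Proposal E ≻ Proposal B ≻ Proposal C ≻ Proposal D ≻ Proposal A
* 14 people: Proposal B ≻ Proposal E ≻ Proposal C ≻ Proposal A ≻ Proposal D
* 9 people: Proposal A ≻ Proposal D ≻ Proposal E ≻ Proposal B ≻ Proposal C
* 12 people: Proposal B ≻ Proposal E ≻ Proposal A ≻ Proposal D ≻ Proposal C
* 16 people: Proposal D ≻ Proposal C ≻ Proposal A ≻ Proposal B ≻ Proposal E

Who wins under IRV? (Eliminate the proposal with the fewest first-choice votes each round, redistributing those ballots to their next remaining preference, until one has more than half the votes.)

Proposal B

Round 1: Proposal A 9, Proposal B 26, Proposal C 0, Proposal D 16, Proposal E 30. Proposal C eliminated.
Round 2: Proposal A 9, Proposal B 26, Proposal D 16, Proposal E 30. Proposal A eliminated.
Round 3: Proposal B 26, Proposal D 25, Proposal E 30. Proposal D eliminated.
Round 4: Proposal B 42, Proposal E 39. Proposal B has a majority (≥41).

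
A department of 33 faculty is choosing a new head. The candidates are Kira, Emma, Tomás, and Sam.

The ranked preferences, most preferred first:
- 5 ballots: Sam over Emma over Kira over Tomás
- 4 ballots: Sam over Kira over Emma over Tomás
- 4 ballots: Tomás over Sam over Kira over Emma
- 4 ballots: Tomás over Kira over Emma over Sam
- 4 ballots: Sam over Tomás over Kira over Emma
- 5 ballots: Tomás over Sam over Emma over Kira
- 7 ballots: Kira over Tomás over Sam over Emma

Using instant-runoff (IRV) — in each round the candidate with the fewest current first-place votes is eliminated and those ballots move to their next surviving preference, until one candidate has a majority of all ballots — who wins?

Round 1: Kira 7, Emma 0, Tomás 13, Sam 13. Emma eliminated.
Round 2: Kira 7, Tomás 13, Sam 13. Kira eliminated.
Round 3: Tomás 20, Sam 13. Tomás has a majority (≥17).

Tomás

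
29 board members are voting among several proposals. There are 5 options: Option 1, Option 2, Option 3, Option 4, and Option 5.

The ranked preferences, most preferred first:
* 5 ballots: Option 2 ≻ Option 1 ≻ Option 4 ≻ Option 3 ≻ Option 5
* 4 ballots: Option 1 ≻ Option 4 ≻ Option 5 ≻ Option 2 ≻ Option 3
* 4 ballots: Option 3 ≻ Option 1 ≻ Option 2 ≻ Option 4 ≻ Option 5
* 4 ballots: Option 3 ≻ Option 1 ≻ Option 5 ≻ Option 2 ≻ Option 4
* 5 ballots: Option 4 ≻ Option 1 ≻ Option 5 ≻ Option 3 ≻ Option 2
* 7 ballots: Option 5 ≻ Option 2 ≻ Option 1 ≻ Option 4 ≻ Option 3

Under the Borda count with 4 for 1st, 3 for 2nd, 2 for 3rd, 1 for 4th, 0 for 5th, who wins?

Option 1

Option 1: 5×3 + 4×4 + 4×3 + 4×3 + 5×3 + 7×2 = 84
Option 2: 5×4 + 4×1 + 4×2 + 4×1 + 5×0 + 7×3 = 57
Option 3: 5×1 + 4×0 + 4×4 + 4×4 + 5×1 + 7×0 = 42
Option 4: 5×2 + 4×3 + 4×1 + 4×0 + 5×4 + 7×1 = 53
Option 5: 5×0 + 4×2 + 4×0 + 4×2 + 5×2 + 7×4 = 54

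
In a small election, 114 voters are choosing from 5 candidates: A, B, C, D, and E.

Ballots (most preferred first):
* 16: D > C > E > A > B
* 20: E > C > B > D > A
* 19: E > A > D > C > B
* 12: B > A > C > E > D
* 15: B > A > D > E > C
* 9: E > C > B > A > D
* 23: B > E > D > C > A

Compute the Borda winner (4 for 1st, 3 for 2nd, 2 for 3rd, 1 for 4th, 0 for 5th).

E

A: 16×1 + 20×0 + 19×3 + 12×3 + 15×3 + 9×1 + 23×0 = 163
B: 16×0 + 20×2 + 19×0 + 12×4 + 15×4 + 9×2 + 23×4 = 258
C: 16×3 + 20×3 + 19×1 + 12×2 + 15×0 + 9×3 + 23×1 = 201
D: 16×4 + 20×1 + 19×2 + 12×0 + 15×2 + 9×0 + 23×2 = 198
E: 16×2 + 20×4 + 19×4 + 12×1 + 15×1 + 9×4 + 23×3 = 320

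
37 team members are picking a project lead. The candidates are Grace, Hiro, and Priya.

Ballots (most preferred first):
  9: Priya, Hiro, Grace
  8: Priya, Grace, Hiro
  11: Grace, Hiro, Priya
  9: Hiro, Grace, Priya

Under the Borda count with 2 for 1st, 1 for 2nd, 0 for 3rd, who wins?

Grace

Grace: 9×0 + 8×1 + 11×2 + 9×1 = 39
Hiro: 9×1 + 8×0 + 11×1 + 9×2 = 38
Priya: 9×2 + 8×2 + 11×0 + 9×0 = 34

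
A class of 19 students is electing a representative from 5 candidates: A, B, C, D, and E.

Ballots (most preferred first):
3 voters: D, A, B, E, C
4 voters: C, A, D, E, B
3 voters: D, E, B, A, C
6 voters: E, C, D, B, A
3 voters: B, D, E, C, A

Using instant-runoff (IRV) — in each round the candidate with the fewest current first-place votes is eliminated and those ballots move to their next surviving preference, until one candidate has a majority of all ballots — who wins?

D

Round 1: A 0, B 3, C 4, D 6, E 6. A eliminated.
Round 2: B 3, C 4, D 6, E 6. B eliminated.
Round 3: C 4, D 9, E 6. C eliminated.
Round 4: D 13, E 6. D has a majority (≥10).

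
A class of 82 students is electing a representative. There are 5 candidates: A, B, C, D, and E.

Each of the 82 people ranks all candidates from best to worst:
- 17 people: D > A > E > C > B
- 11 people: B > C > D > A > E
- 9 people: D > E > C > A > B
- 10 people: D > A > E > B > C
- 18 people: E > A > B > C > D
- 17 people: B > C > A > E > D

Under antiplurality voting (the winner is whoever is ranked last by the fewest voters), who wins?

Last-place votes: A 0, B 26, C 10, D 35, E 11.

A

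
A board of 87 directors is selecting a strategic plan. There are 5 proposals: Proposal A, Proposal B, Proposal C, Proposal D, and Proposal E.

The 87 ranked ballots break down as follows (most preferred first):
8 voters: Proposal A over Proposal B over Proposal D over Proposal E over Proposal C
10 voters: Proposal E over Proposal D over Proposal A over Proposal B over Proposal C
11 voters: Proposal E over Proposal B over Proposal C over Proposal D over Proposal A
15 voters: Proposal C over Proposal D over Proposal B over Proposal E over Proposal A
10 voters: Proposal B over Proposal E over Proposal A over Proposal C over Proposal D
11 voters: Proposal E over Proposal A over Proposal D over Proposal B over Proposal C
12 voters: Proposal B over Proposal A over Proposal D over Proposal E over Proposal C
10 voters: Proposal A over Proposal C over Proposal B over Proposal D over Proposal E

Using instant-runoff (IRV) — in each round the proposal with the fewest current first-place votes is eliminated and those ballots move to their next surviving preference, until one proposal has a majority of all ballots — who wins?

Proposal B

Round 1: Proposal A 18, Proposal B 22, Proposal C 15, Proposal D 0, Proposal E 32. Proposal D eliminated.
Round 2: Proposal A 18, Proposal B 22, Proposal C 15, Proposal E 32. Proposal C eliminated.
Round 3: Proposal A 18, Proposal B 37, Proposal E 32. Proposal A eliminated.
Round 4: Proposal B 55, Proposal E 32. Proposal B has a majority (≥44).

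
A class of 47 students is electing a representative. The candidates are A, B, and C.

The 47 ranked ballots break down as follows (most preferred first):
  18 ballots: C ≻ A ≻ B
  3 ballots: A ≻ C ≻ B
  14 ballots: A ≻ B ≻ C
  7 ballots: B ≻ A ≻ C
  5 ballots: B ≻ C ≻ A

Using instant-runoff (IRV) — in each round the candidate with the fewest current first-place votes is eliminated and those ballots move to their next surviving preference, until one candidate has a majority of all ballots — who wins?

Round 1: A 17, B 12, C 18. B eliminated.
Round 2: A 24, C 23. A has a majority (≥24).

A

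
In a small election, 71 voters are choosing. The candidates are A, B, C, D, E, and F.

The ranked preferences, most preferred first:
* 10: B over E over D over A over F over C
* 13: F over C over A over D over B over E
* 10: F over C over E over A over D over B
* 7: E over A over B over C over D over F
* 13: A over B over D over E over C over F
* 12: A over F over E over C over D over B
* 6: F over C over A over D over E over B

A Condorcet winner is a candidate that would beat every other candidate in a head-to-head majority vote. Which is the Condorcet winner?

A vs B: 61–10
A vs C: 42–29
A vs D: 61–10
A vs E: 44–27
A vs F: 42–29
A beats every other candidate.

A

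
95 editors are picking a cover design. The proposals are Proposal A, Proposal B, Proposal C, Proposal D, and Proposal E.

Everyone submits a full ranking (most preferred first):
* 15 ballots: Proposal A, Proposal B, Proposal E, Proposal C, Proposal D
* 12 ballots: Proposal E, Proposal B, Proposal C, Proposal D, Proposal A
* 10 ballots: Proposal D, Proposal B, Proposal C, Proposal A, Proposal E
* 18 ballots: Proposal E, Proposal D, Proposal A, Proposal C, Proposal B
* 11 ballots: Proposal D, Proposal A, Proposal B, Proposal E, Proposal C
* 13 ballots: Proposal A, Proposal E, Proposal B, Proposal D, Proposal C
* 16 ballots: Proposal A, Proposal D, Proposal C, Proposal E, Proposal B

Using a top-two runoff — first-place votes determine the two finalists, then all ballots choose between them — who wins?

Proposal A

Round 1 first-place votes: Proposal A 44, Proposal B 0, Proposal C 0, Proposal D 21, Proposal E 30. Proposal A and Proposal E advance.
Runoff: Proposal A is ranked above Proposal E on 65 ballots, Proposal E above Proposal A on 30.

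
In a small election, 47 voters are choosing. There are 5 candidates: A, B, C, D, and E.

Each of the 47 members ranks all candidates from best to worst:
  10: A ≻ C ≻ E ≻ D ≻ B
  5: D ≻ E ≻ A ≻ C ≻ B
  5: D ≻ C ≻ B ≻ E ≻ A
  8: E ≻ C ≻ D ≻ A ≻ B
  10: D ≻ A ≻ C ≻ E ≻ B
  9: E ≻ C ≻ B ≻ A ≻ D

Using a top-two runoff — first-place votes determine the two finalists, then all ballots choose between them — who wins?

E

Round 1 first-place votes: A 10, B 0, C 0, D 20, E 17. D and E advance.
Runoff: D is ranked above E on 20 ballots, E above D on 27.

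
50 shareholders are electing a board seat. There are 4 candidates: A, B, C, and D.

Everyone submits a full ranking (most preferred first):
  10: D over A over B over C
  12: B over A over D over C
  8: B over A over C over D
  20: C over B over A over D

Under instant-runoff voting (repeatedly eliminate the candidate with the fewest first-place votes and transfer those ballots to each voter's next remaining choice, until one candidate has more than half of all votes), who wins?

B

Round 1: A 0, B 20, C 20, D 10. A eliminated.
Round 2: B 20, C 20, D 10. D eliminated.
Round 3: B 30, C 20. B has a majority (≥26).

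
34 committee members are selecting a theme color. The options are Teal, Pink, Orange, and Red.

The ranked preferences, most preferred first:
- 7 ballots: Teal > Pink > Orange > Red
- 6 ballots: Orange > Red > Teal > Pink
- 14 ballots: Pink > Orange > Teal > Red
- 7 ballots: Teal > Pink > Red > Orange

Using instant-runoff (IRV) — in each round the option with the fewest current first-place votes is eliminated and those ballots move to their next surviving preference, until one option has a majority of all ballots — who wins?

Teal

Round 1: Teal 14, Pink 14, Orange 6, Red 0. Red eliminated.
Round 2: Teal 14, Pink 14, Orange 6. Orange eliminated.
Round 3: Teal 20, Pink 14. Teal has a majority (≥18).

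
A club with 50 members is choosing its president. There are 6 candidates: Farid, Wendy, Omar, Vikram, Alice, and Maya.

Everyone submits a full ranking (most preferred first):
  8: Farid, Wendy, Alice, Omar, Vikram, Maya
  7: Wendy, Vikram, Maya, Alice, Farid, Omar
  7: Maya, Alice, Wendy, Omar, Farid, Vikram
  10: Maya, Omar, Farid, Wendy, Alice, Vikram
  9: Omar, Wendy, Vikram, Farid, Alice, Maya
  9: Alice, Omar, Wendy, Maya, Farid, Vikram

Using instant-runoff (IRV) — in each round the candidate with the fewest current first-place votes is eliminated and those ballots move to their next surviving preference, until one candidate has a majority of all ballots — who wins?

Alice

Round 1: Farid 8, Wendy 7, Omar 9, Vikram 0, Alice 9, Maya 17. Vikram eliminated.
Round 2: Farid 8, Wendy 7, Omar 9, Alice 9, Maya 17. Wendy eliminated.
Round 3: Farid 8, Omar 9, Alice 9, Maya 24. Farid eliminated.
Round 4: Omar 9, Alice 17, Maya 24. Omar eliminated.
Round 5: Alice 26, Maya 24. Alice has a majority (≥26).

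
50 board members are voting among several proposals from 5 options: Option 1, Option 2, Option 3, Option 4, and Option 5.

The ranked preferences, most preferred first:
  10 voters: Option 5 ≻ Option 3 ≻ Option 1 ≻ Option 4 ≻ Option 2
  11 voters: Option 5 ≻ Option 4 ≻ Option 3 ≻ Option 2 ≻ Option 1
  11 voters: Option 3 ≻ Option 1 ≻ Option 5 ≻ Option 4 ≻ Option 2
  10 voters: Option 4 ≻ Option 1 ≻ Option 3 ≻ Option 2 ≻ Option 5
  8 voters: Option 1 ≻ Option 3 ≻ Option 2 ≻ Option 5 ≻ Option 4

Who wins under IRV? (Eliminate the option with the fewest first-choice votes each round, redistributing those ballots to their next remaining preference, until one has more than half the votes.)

Option 3

Round 1: Option 1 8, Option 2 0, Option 3 11, Option 4 10, Option 5 21. Option 2 eliminated.
Round 2: Option 1 8, Option 3 11, Option 4 10, Option 5 21. Option 1 eliminated.
Round 3: Option 3 19, Option 4 10, Option 5 21. Option 4 eliminated.
Round 4: Option 3 29, Option 5 21. Option 3 has a majority (≥26).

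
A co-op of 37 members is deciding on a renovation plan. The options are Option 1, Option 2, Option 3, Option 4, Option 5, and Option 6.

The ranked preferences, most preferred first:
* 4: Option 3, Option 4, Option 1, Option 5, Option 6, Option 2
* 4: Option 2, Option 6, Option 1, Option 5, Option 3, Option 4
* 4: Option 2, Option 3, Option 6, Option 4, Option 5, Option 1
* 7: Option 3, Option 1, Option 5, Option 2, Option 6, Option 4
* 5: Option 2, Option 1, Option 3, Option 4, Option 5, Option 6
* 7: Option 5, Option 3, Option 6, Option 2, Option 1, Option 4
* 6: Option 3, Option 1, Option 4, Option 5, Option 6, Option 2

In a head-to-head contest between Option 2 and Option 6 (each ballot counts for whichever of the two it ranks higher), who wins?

Option 2 is ranked above Option 6 on 20 ballots; Option 6 above Option 2 on 17.

Option 2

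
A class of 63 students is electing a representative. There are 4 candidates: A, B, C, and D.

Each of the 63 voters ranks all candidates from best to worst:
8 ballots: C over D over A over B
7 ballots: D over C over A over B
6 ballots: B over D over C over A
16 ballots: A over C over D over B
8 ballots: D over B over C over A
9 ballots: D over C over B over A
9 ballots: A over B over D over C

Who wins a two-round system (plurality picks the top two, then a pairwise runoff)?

D

Round 1 first-place votes: A 25, B 6, C 8, D 24. A and D advance.
Runoff: A is ranked above D on 25 ballots, D above A on 38.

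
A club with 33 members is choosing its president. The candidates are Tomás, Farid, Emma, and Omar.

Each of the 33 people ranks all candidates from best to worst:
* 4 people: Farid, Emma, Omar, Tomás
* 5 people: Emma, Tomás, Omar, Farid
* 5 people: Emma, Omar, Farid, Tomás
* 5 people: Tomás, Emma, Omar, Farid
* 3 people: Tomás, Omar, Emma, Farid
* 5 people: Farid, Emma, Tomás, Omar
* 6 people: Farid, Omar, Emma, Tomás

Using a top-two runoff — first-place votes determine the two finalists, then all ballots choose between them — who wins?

Round 1 first-place votes: Tomás 8, Farid 15, Emma 10, Omar 0. Farid and Emma advance.
Runoff: Farid is ranked above Emma on 15 ballots, Emma above Farid on 18.

Emma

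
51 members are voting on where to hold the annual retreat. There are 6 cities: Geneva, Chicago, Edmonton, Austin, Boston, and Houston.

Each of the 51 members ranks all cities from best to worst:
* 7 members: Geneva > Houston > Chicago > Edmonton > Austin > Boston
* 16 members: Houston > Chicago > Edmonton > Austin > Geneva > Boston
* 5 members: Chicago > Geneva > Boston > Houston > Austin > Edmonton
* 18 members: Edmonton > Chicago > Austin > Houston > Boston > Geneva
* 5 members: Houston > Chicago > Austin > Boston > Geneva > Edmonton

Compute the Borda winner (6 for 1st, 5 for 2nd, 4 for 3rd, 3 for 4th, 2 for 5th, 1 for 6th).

Chicago

Geneva: 7×6 + 16×2 + 5×5 + 18×1 + 5×2 = 127
Chicago: 7×4 + 16×5 + 5×6 + 18×5 + 5×5 = 253
Edmonton: 7×3 + 16×4 + 5×1 + 18×6 + 5×1 = 203
Austin: 7×2 + 16×3 + 5×2 + 18×4 + 5×4 = 164
Boston: 7×1 + 16×1 + 5×4 + 18×2 + 5×3 = 94
Houston: 7×5 + 16×6 + 5×3 + 18×3 + 5×6 = 230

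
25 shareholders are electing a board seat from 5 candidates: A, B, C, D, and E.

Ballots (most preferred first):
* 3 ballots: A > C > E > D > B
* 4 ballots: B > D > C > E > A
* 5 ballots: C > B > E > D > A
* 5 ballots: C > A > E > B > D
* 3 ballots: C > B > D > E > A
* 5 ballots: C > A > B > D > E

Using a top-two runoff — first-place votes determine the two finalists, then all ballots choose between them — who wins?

C

Round 1 first-place votes: A 3, B 4, C 18, D 0, E 0. C and B advance.
Runoff: C is ranked above B on 21 ballots, B above C on 4.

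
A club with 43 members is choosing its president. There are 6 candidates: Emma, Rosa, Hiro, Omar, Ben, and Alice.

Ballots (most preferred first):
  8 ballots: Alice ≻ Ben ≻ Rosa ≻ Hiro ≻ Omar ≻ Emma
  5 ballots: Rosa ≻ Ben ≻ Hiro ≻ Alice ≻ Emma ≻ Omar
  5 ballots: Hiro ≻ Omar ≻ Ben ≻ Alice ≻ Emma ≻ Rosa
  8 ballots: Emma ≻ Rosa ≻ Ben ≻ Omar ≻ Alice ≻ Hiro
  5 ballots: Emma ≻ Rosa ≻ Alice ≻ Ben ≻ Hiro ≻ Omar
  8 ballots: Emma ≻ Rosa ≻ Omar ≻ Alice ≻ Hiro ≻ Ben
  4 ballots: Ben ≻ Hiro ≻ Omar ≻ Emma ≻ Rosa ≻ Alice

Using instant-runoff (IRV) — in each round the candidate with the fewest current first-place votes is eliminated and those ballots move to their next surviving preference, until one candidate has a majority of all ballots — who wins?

Round 1: Emma 21, Rosa 5, Hiro 5, Omar 0, Ben 4, Alice 8. Omar eliminated.
Round 2: Emma 21, Rosa 5, Hiro 5, Ben 4, Alice 8. Ben eliminated.
Round 3: Emma 21, Rosa 5, Hiro 9, Alice 8. Rosa eliminated.
Round 4: Emma 21, Hiro 14, Alice 8. Alice eliminated.
Round 5: Emma 21, Hiro 22. Hiro has a majority (≥22).

Hiro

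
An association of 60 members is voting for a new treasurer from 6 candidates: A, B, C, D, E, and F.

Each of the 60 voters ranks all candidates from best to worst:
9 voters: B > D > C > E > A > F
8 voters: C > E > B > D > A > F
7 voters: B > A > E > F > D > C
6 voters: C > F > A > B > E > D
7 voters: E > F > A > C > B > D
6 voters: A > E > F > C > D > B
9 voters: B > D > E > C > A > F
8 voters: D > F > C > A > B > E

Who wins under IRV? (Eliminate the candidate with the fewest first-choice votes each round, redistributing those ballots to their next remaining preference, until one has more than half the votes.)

C

Round 1: A 6, B 25, C 14, D 8, E 7, F 0. F eliminated.
Round 2: A 6, B 25, C 14, D 8, E 7. A eliminated.
Round 3: B 25, C 14, D 8, E 13. D eliminated.
Round 4: B 25, C 22, E 13. E eliminated.
Round 5: B 25, C 35. C has a majority (≥31).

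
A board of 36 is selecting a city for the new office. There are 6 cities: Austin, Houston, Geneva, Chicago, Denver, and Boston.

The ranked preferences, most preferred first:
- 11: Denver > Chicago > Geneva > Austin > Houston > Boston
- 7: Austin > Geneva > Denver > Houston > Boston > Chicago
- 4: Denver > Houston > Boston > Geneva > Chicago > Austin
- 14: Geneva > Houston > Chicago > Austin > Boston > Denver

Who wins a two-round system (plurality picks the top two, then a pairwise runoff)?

Round 1 first-place votes: Austin 7, Houston 0, Geneva 14, Chicago 0, Denver 15, Boston 0. Denver and Geneva advance.
Runoff: Denver is ranked above Geneva on 15 ballots, Geneva above Denver on 21.

Geneva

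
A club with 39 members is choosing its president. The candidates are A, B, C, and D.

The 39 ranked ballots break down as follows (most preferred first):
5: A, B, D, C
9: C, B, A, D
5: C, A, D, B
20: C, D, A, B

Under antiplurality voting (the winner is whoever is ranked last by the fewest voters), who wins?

A

Last-place votes: A 0, B 25, C 5, D 9.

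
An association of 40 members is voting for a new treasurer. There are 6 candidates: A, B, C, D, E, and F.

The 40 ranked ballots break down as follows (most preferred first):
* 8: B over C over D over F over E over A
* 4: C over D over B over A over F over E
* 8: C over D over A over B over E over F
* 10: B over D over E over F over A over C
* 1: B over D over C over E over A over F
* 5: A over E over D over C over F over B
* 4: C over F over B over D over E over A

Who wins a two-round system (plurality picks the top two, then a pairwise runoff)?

Round 1 first-place votes: A 5, B 19, C 16, D 0, E 0, F 0. B and C advance.
Runoff: B is ranked above C on 19 ballots, C above B on 21.

C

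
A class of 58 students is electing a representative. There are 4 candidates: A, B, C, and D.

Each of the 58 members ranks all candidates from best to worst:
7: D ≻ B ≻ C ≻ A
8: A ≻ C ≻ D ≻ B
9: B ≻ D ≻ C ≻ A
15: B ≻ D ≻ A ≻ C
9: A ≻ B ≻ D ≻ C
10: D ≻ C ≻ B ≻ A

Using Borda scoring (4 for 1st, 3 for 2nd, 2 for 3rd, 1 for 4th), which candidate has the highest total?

D

A: 7×1 + 8×4 + 9×1 + 15×2 + 9×4 + 10×1 = 124
B: 7×3 + 8×1 + 9×4 + 15×4 + 9×3 + 10×2 = 172
C: 7×2 + 8×3 + 9×2 + 15×1 + 9×1 + 10×3 = 110
D: 7×4 + 8×2 + 9×3 + 15×3 + 9×2 + 10×4 = 174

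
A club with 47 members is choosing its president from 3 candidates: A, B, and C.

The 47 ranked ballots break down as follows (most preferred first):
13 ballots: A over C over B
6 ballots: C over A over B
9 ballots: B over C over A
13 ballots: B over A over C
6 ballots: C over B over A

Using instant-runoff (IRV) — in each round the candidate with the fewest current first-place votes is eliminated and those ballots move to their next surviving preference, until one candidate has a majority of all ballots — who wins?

B

Round 1: A 13, B 22, C 12. C eliminated.
Round 2: A 19, B 28. B has a majority (≥24).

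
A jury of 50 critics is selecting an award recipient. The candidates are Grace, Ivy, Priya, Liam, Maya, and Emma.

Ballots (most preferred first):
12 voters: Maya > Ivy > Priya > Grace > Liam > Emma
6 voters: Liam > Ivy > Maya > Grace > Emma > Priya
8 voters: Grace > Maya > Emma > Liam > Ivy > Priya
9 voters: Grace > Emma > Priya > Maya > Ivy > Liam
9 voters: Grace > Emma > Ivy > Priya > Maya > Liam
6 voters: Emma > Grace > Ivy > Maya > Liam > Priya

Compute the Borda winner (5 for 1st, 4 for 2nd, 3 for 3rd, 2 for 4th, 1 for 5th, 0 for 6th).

Grace: 12×2 + 6×2 + 8×5 + 9×5 + 9×5 + 6×4 = 190
Ivy: 12×4 + 6×4 + 8×1 + 9×1 + 9×3 + 6×3 = 134
Priya: 12×3 + 6×0 + 8×0 + 9×3 + 9×2 + 6×0 = 81
Liam: 12×1 + 6×5 + 8×2 + 9×0 + 9×0 + 6×1 = 64
Maya: 12×5 + 6×3 + 8×4 + 9×2 + 9×1 + 6×2 = 149
Emma: 12×0 + 6×1 + 8×3 + 9×4 + 9×4 + 6×5 = 132

Grace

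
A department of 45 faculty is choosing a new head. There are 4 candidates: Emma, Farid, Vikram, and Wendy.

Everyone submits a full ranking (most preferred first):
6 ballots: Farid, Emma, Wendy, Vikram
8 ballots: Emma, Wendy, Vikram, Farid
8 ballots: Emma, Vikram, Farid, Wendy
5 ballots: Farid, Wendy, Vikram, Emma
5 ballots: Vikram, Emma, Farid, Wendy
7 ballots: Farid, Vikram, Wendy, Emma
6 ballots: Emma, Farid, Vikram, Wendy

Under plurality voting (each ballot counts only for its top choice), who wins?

Emma

First-place votes: Emma 22, Farid 18, Vikram 5, Wendy 0.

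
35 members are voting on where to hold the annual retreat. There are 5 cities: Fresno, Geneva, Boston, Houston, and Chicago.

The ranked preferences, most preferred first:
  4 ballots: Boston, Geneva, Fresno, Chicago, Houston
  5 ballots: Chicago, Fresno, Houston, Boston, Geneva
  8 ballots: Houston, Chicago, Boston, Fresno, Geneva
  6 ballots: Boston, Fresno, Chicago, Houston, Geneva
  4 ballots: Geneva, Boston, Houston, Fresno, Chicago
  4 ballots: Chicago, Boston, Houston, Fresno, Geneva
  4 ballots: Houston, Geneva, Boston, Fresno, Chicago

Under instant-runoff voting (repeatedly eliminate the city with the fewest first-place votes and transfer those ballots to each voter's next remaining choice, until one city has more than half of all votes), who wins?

Boston

Round 1: Fresno 0, Geneva 4, Boston 10, Houston 12, Chicago 9. Fresno eliminated.
Round 2: Geneva 4, Boston 10, Houston 12, Chicago 9. Geneva eliminated.
Round 3: Boston 14, Houston 12, Chicago 9. Chicago eliminated.
Round 4: Boston 18, Houston 17. Boston has a majority (≥18).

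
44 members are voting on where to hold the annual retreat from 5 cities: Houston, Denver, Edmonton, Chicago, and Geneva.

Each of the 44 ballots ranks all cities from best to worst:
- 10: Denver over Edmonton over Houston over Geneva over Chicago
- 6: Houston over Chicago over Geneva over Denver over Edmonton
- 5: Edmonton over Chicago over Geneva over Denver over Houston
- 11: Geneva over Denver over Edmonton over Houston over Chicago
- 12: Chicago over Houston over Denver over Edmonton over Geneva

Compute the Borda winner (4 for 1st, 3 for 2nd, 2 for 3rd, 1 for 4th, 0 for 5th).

Denver

Houston: 10×2 + 6×4 + 5×0 + 11×1 + 12×3 = 91
Denver: 10×4 + 6×1 + 5×1 + 11×3 + 12×2 = 108
Edmonton: 10×3 + 6×0 + 5×4 + 11×2 + 12×1 = 84
Chicago: 10×0 + 6×3 + 5×3 + 11×0 + 12×4 = 81
Geneva: 10×1 + 6×2 + 5×2 + 11×4 + 12×0 = 76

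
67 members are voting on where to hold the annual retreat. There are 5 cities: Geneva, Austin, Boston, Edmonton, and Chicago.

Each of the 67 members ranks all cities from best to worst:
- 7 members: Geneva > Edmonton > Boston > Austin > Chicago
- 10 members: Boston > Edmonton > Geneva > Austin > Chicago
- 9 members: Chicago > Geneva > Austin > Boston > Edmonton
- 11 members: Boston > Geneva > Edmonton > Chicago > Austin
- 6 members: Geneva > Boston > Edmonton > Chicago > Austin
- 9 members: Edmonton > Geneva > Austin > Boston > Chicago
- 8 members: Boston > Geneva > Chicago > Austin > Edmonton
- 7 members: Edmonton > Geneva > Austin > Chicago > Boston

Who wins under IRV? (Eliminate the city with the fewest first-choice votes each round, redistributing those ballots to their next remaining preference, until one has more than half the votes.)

Geneva

Round 1: Geneva 13, Austin 0, Boston 29, Edmonton 16, Chicago 9. Austin eliminated.
Round 2: Geneva 13, Boston 29, Edmonton 16, Chicago 9. Chicago eliminated.
Round 3: Geneva 22, Boston 29, Edmonton 16. Edmonton eliminated.
Round 4: Geneva 38, Boston 29. Geneva has a majority (≥34).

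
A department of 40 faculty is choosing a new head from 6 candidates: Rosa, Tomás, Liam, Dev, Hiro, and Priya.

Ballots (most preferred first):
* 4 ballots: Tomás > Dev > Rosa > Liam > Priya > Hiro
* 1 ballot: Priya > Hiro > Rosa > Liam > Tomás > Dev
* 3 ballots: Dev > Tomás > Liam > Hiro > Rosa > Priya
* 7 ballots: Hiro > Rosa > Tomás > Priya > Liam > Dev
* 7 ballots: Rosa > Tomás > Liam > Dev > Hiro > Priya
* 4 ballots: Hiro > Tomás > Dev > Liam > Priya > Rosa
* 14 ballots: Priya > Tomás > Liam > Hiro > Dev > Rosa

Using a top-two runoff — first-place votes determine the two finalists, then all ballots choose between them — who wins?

Hiro

Round 1 first-place votes: Rosa 7, Tomás 4, Liam 0, Dev 3, Hiro 11, Priya 15. Priya and Hiro advance.
Runoff: Priya is ranked above Hiro on 19 ballots, Hiro above Priya on 21.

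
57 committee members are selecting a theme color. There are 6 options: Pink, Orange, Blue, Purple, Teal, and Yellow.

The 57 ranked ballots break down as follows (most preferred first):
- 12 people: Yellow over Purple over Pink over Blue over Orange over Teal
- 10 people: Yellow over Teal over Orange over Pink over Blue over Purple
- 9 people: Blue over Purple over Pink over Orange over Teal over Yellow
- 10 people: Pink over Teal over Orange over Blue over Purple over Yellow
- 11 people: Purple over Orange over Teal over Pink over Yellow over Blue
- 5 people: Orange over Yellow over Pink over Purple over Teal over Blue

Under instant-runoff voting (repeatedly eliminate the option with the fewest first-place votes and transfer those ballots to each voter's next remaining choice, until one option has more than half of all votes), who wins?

Round 1: Pink 10, Orange 5, Blue 9, Purple 11, Teal 0, Yellow 22. Teal eliminated.
Round 2: Pink 10, Orange 5, Blue 9, Purple 11, Yellow 22. Orange eliminated.
Round 3: Pink 10, Blue 9, Purple 11, Yellow 27. Blue eliminated.
Round 4: Pink 10, Purple 20, Yellow 27. Pink eliminated.
Round 5: Purple 30, Yellow 27. Purple has a majority (≥29).

Purple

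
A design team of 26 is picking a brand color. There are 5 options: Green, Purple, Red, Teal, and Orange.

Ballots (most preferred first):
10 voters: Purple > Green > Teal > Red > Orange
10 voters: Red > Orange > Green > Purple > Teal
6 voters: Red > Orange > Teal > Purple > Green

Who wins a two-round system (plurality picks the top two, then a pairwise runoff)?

Red

Round 1 first-place votes: Green 0, Purple 10, Red 16, Teal 0, Orange 0. Red and Purple advance.
Runoff: Red is ranked above Purple on 16 ballots, Purple above Red on 10.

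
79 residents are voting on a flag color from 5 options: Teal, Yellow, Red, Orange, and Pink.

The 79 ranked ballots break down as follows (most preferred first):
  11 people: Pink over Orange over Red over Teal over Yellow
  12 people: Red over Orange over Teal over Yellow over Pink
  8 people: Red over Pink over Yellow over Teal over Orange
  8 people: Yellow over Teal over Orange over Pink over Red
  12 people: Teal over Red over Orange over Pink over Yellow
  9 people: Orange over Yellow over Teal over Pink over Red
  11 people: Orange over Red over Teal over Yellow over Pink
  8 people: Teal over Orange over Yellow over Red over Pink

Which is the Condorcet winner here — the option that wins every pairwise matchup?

Orange

Orange vs Teal: 43–36
Orange vs Yellow: 63–16
Orange vs Red: 47–32
Orange vs Pink: 60–19
Orange beats every other option.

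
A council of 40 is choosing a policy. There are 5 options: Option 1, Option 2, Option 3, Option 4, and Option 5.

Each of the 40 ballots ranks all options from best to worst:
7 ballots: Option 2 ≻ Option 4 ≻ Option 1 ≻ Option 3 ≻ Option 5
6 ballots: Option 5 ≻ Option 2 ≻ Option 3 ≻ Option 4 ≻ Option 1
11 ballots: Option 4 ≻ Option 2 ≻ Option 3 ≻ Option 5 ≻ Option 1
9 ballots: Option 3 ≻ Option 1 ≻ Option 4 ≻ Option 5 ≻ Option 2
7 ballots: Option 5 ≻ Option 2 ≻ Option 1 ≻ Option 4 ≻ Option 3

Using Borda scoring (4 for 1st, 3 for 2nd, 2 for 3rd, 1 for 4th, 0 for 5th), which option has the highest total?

Option 2

Option 1: 7×2 + 6×0 + 11×0 + 9×3 + 7×2 = 55
Option 2: 7×4 + 6×3 + 11×3 + 9×0 + 7×3 = 100
Option 3: 7×1 + 6×2 + 11×2 + 9×4 + 7×0 = 77
Option 4: 7×3 + 6×1 + 11×4 + 9×2 + 7×1 = 96
Option 5: 7×0 + 6×4 + 11×1 + 9×1 + 7×4 = 72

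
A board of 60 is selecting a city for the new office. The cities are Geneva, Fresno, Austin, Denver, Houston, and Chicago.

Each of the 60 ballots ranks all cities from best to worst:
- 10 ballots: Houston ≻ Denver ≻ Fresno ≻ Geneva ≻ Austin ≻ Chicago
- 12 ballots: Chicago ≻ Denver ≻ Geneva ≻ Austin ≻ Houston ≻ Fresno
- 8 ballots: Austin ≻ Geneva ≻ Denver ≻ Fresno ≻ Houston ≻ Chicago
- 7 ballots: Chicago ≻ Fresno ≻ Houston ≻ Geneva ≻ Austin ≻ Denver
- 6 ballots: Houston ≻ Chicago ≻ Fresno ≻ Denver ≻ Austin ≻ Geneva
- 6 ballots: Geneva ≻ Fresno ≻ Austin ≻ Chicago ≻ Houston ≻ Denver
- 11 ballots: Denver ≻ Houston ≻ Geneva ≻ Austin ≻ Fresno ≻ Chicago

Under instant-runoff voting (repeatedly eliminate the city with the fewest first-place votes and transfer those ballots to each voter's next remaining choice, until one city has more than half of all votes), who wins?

Houston

Round 1: Geneva 6, Fresno 0, Austin 8, Denver 11, Houston 16, Chicago 19. Fresno eliminated.
Round 2: Geneva 6, Austin 8, Denver 11, Houston 16, Chicago 19. Geneva eliminated.
Round 3: Austin 14, Denver 11, Houston 16, Chicago 19. Denver eliminated.
Round 4: Austin 14, Houston 27, Chicago 19. Austin eliminated.
Round 5: Houston 35, Chicago 25. Houston has a majority (≥31).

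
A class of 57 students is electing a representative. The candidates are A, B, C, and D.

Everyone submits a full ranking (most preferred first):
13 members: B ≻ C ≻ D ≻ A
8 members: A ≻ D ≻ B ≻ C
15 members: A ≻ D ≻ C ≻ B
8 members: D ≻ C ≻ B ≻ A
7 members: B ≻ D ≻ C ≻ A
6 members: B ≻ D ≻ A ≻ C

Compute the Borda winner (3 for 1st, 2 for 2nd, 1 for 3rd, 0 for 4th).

A: 13×0 + 8×3 + 15×3 + 8×0 + 7×0 + 6×1 = 75
B: 13×3 + 8×1 + 15×0 + 8×1 + 7×3 + 6×3 = 94
C: 13×2 + 8×0 + 15×1 + 8×2 + 7×1 + 6×0 = 64
D: 13×1 + 8×2 + 15×2 + 8×3 + 7×2 + 6×2 = 109

D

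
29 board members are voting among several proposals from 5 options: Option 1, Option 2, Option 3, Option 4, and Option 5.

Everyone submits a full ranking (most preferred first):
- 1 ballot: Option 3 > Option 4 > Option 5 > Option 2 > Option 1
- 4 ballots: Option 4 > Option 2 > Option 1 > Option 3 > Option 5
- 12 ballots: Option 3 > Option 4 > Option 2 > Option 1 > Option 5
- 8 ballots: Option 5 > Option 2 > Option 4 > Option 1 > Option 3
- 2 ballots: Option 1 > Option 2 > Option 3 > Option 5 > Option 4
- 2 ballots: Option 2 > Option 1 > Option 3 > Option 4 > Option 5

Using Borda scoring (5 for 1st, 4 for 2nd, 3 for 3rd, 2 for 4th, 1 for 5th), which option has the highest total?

Option 1: 1×1 + 4×3 + 12×2 + 8×2 + 2×5 + 2×4 = 71
Option 2: 1×2 + 4×4 + 12×3 + 8×4 + 2×4 + 2×5 = 104
Option 3: 1×5 + 4×2 + 12×5 + 8×1 + 2×3 + 2×3 = 93
Option 4: 1×4 + 4×5 + 12×4 + 8×3 + 2×1 + 2×2 = 102
Option 5: 1×3 + 4×1 + 12×1 + 8×5 + 2×2 + 2×1 = 65

Option 2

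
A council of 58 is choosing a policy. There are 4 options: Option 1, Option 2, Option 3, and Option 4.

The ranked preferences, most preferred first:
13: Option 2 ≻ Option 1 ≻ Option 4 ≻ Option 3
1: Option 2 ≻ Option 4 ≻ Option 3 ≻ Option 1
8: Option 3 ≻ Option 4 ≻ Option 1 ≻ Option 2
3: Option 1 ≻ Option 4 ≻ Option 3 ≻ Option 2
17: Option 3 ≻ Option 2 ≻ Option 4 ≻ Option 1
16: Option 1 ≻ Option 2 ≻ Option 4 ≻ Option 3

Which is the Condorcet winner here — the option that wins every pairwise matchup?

Option 2 vs Option 1: 31–27
Option 2 vs Option 3: 30–28
Option 2 vs Option 4: 47–11
Option 2 beats every other option.

Option 2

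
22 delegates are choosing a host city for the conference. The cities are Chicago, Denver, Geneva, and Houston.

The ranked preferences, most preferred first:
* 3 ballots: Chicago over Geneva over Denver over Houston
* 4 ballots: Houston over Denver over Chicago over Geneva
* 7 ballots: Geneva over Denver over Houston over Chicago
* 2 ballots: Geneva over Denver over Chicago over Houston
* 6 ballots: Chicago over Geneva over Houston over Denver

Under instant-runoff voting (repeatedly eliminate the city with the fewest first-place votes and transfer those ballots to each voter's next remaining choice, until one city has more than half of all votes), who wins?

Chicago

Round 1: Chicago 9, Denver 0, Geneva 9, Houston 4. Denver eliminated.
Round 2: Chicago 9, Geneva 9, Houston 4. Houston eliminated.
Round 3: Chicago 13, Geneva 9. Chicago has a majority (≥12).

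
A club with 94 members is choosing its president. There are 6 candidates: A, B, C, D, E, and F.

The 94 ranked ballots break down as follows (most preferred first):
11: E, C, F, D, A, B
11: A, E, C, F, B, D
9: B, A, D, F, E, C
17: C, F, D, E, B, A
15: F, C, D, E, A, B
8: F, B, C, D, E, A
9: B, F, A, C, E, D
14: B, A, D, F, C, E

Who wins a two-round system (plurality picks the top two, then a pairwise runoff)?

Round 1 first-place votes: A 11, B 32, C 17, D 0, E 11, F 23. B and F advance.
Runoff: B is ranked above F on 32 ballots, F above B on 62.

F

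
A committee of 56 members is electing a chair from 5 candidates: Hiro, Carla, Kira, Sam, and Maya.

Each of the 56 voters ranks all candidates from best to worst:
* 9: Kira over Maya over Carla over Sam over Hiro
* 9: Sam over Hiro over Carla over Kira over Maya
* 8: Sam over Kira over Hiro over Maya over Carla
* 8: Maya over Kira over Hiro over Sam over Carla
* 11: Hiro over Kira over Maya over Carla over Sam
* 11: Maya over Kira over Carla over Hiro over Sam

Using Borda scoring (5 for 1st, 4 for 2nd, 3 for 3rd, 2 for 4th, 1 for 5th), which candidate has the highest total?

Hiro: 9×1 + 9×4 + 8×3 + 8×3 + 11×5 + 11×2 = 170
Carla: 9×3 + 9×3 + 8×1 + 8×1 + 11×2 + 11×3 = 125
Kira: 9×5 + 9×2 + 8×4 + 8×4 + 11×4 + 11×4 = 215
Sam: 9×2 + 9×5 + 8×5 + 8×2 + 11×1 + 11×1 = 141
Maya: 9×4 + 9×1 + 8×2 + 8×5 + 11×3 + 11×5 = 189

Kira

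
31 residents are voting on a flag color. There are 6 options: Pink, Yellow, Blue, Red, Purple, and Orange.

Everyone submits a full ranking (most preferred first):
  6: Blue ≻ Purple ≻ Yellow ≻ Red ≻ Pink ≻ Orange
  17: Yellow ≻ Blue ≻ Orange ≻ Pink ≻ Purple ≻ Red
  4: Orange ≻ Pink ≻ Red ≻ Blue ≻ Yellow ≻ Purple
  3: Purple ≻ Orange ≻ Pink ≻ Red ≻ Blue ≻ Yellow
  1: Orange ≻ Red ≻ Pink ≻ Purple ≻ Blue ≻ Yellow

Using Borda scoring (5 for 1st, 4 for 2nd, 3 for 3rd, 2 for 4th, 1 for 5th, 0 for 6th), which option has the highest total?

Blue

Pink: 6×1 + 17×2 + 4×4 + 3×3 + 1×3 = 68
Yellow: 6×3 + 17×5 + 4×1 + 3×0 + 1×0 = 107
Blue: 6×5 + 17×4 + 4×2 + 3×1 + 1×1 = 110
Red: 6×2 + 17×0 + 4×3 + 3×2 + 1×4 = 34
Purple: 6×4 + 17×1 + 4×0 + 3×5 + 1×2 = 58
Orange: 6×0 + 17×3 + 4×5 + 3×4 + 1×5 = 88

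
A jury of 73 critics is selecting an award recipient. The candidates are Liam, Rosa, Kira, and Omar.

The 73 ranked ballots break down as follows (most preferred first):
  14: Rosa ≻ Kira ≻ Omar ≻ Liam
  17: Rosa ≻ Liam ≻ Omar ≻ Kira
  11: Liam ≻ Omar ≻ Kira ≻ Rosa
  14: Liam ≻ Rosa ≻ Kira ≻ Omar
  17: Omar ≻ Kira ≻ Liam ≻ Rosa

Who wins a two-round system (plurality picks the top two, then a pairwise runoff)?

Round 1 first-place votes: Liam 25, Rosa 31, Kira 0, Omar 17. Rosa and Liam advance.
Runoff: Rosa is ranked above Liam on 31 ballots, Liam above Rosa on 42.

Liam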